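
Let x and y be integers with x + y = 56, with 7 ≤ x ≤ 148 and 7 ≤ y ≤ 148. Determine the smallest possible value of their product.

343

Since x + y is fixed, pushing one of them to its bound minimizes the product.
At the endpoint x = 7, y = 56 − 7 = 49, so xy = 7 × 49 = 343.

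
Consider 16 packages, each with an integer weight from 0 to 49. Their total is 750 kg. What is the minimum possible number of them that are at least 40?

Suppose at most 16 − j of them reach 40; then j values are ≤ 39 and the rest ≤ 49.
The total is then ≤ 39·j + 49·(16 − j) = 784 − 10j. For this to be ≥ 750 we need j ≤ 3, so at least 16 − 3 = 13 must reach 40.
Exactly 13 works: 13 values at 49 and 3 at 39 total 754; lower one of the high values by 4 (still ≥ 40) to hit 750.

13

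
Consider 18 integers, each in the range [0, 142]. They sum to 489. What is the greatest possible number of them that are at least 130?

Suppose k of them are at least 130. Those contribute at least 130 each and the other 18 − k at least 0 each.
So the total is at least 130k + 0(18 − k) = 0 + 130k. This must be ≤ 489, giving k ≤ 3.
k = 3 is achieved by 3 values at 130 and 15 at 0, total 390; add 99 to one value (staying below 130) to reach 489.

3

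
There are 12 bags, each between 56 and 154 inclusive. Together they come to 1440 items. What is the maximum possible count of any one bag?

Maximizing one value means minimizing the remaining 11.
The other 11 contribute at least 11 × 56 = 616, leaving at most 1440 − 616 = 824.
But each bag is capped at 154, so the maximum is 154.
Achievable: one at 154 and the other 11 totalling 1286, which fits since 11 × 56 ≤ 1286 ≤ 11 × 154.

154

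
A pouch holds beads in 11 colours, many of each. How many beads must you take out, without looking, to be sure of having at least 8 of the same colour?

In the worst case you draw 7 of each of the 11 colours: 11 × 7 = 77.
One more forces 8 of some colour, so 77 + 1 = 78.

78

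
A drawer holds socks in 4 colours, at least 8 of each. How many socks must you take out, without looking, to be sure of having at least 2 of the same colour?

5

You could draw 1 of every colour without reaching 2 of any — 4 in all.
One more forces 2 of some colour, so 4 + 1 = 5.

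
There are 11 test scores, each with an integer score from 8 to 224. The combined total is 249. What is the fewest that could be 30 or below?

Let j be the number exceeding 30. Then the total is ≥ 31·j + 8·(11 − j) = 88 + 23j.
So 23j ≤ 161 and j ≤ 7; hence at least 11 − 7 = 4 are ≤ 30.
Exactly 4 works: 4 values at 8 and 7 at 31 total 249.

4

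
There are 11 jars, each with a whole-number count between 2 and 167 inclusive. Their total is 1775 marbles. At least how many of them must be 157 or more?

6

Suppose at most 11 − j of them reach 157; then j values are ≤ 156 and the rest ≤ 167.
The total is then ≤ 156·j + 167·(11 − j) = 1837 − 11j. For this to be ≥ 1775 we need j ≤ 5, so at least 11 − 5 = 6 must reach 157.
Exactly 6 works: 6 values at 167 and 5 at 156 total 1782; lower one of the high values by 7 (still ≥ 157) to hit 1775.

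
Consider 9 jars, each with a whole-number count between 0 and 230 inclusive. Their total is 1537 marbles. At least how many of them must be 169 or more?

1

If only k of them are at least 169, the other 9 − k are at most 168, so the total is at most k·230 + (9 − k)·168.
This must reach 1537, so k·230 + (9 − k)·168 ≥ 1537, giving k ≥ 1.
Exactly 1 works: 1 value at 230 and 8 at 168 total 1574; lower one of the high values by 37 (still ≥ 169) to hit 1537.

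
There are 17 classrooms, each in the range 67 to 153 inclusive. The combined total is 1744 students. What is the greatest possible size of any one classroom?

153

To make one classroom as large as possible, make the other 16 as small as possible.
The other 16 contribute at least 16 × 67 = 1072, leaving at most 1744 − 1072 = 672.
But each classroom is capped at 153, so the maximum is 153.
Achievable: one at 153 and the other 16 totalling 1591, which fits since 16 × 67 ≤ 1591 ≤ 16 × 153.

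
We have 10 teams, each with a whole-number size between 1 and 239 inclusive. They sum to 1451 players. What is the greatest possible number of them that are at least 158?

Suppose k of them are at least 158. Those contribute at least 158 each and the other 10 − k at least 1 each.
So the total is at least 158k + 1(10 − k) = 10 + 157k. This must be ≤ 1451, giving k ≤ 9.
k = 9 is achieved by 9 values at 158 and 1 at 1, total 1423; add 28 to one value (staying below 158) to reach 1451.

9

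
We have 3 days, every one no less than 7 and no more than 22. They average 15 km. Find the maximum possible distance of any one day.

22

Maximizing one value means minimizing the remaining 2.
The total is 3 × 15 = 45.
The other 2 contribute at least 2 × 7 = 14, leaving at most 45 − 14 = 31.
But each day is capped at 22, so the maximum is 22.
Achievable: one at 22 and the other 2 totalling 23, which fits since 2 × 7 ≤ 23 ≤ 2 × 22.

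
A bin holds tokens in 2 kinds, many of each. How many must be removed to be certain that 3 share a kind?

5

You could draw 2 of every kind without reaching 3 of any — 4 in all.
One more forces 3 of some kind, so 4 + 1 = 5.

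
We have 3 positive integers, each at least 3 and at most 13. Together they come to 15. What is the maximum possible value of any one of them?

Maximizing one value means minimizing the remaining 2.
The other 2 contribute at least 2 × 3 = 6, leaving at most 15 − 6 = 9.
Since 9 ≤ 13, this is achievable: one at 9 and 2 at 3.

9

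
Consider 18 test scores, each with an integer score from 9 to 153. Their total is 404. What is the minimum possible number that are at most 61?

Each value above 61 is at least 62, contributing at least 62 − 9 = 53 above the floor 9.
The sum exceeds the floor total 162 by 242, so at most ⌊242/53⌋ = 4 exceed 61, and at least 14 are ≤ 61.
Exactly 14 works: 14 values at 9 and 4 at 62 total 374; raise one of the low values by 30 (still ≤ 61) to hit 404.

14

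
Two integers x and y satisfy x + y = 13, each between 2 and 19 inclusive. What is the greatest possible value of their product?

For a fixed sum, the product xy is largest when x and y are as close as possible.
Taking x = 6 and y = 7 (both in [2, 19]) gives xy = 42.

42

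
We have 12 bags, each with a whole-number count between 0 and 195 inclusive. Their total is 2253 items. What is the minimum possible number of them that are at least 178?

If only k of them are at least 178, the other 12 − k are at most 177, so the total is at most k·195 + (12 − k)·177.
This must reach 2253, so k·195 + (12 − k)·177 ≥ 2253, giving k ≥ 8.
Exactly 8 works: 8 values at 195 and 4 at 177 total 2268; lower one of the high values by 15 (still ≥ 178) to hit 2253.

8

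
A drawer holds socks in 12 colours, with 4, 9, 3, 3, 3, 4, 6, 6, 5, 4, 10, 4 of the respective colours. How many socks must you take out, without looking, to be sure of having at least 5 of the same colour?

46

In the worst case you take as many as possible of each colour without reaching 5: 4 + 4 + 3 + 3 + 3 + 4 + 4 + 4 + 4 + 4 + 4 + 4 = 45.
The next one must give 5 of some colour, so 45 + 1 = 46.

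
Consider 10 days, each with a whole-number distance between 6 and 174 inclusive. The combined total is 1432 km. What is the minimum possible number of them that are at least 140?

Each value short of 140 is at most 139, costing at least 174 − 139 = 35 against the maximum total of 1740.
We can afford to lose at most 1740 − 1432 = 308, so at most ⌊308/35⌋ = 8 fall short, and at least 2 are ≥ 140.
Exactly 2 works: 2 values at 174 and 8 at 139 total 1460; lower one of the high values by 28 (still ≥ 140) to hit 1432.

2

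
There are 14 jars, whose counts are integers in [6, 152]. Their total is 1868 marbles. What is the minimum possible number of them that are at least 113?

Each value short of 113 is at most 112, costing at least 152 − 112 = 40 against the maximum total of 2128.
We can afford to lose at most 2128 − 1868 = 260, so at most ⌊260/40⌋ = 6 fall short, and at least 8 are ≥ 113.
Exactly 8 works: 8 values at 152 and 6 at 112 total 1888; lower one of the high values by 20 (still ≥ 113) to hit 1868.

8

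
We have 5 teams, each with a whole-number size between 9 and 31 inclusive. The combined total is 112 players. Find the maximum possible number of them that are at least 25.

With k values at 25 or above and the rest at least 9, the sum is at least 45 + 16k.
Since the sum is 112, we need 16k ≤ 67, i.e. k ≤ 4.
k = 4 is achieved by 4 values at 25 and 1 at 9, total 109; add 3 to one value (staying below 25) to reach 112.

4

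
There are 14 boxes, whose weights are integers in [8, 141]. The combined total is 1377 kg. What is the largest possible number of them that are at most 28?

5

Each value at 28 or below falls at least 141 − 28 = 113 short of the ceiling 141.
The ceiling total is 14 × 141 = 1974, and we need 1377, so at most ⌊(1974 − 1377)/113⌋ = 5 can be that low.
k = 5 is achieved by 5 values at 28 and 9 at 141, total 1409; lower one of the 141's by 32 (still > 28) to reach 1377.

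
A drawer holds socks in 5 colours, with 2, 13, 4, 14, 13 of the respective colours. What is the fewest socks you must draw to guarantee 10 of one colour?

In the worst case you take as many as possible of each colour without reaching 10: 2 + 9 + 4 + 9 + 9 = 33.
The next one must give 10 of some colour, so 33 + 1 = 34.

34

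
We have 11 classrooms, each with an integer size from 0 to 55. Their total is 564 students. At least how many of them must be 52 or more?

If only k of them are at least 52, the other 11 − k are at most 51, so the total is at most k·55 + (11 − k)·51.
This must reach 564, so k·55 + (11 − k)·51 ≥ 564, giving k ≥ 1.
Exactly 1 works: 1 value at 55 and 10 at 51 total 565; lower one of the high values by 1 (still ≥ 52) to hit 564.

1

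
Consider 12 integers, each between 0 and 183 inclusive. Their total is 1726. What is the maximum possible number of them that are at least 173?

With k values at 173 or above and the rest at least 0, the sum is at least 0 + 173k.
Since the sum is 1726, we need 173k ≤ 1726, i.e. k ≤ 9.
k = 9 is achieved by 9 values at 173 and 3 at 0, total 1557; add 169 to one value (staying below 173) to reach 1726.

9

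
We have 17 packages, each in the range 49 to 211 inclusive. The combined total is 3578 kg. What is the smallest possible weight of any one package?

202

Minimizing one value means maximizing the remaining 16.
The other 16 contribute at most 16 × 211 = 3376, leaving at least 3578 − 3376 = 202.
Since 202 ≥ 49, this is achievable: one at 202 and 16 at 211.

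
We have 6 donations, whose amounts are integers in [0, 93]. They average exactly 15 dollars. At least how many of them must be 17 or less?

The total is 6 × 15 = 90.
If only k of them are at most 17, the other 6 − k are at least 18, so the total is at least (6 − k)·18 + k·0.
This is ≤ 90, so (6 − k)·18 + 0k ≤ 90, which gives k ≥ 1.
Exactly 1 works: 1 value at 0 and 5 at 18 total 90.

1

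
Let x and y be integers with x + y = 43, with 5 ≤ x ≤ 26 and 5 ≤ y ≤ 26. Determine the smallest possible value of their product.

442

For a fixed sum, xy is smallest when x and y are as far apart as possible.
The extreme feasible split is x = 17, y = 26, giving xy = 442.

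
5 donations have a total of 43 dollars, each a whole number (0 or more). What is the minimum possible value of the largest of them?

If every one of the 5 were at most 8, the total would be at most 5 × 8 = 40 < 43.
Taking 2 copies of 8 and 3 copies of 9 gives exactly 43, so 9 is attained.

9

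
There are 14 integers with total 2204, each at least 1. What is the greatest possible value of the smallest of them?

157

The average is 2204/14 < 158, so some value is ≤ 157.
Equality holds with 8 values of 157 and 6 values of 158.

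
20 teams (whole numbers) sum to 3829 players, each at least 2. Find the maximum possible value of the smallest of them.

191

The 20 values sum to 3829, so their minimum is at most ⌊3829/20⌋ = 191.
Taking 11 copies of 191 and 9 copies of 192 gives exactly 3829, so 191 is attained.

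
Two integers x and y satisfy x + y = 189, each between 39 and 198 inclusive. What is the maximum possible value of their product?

8930

For a fixed sum, the product xy is largest when x and y are as close as possible.
Taking x = 94 and y = 95 (both in [39, 198]) gives xy = 8930.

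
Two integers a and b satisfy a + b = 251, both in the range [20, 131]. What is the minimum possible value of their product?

15720

ab = a(251 − a) is concave in a, so over [120, 131] it is minimized at an endpoint.
The extreme feasible split is a = 120, b = 131, giving ab = 15720.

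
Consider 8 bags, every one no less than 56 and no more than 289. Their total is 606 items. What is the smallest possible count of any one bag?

To make one bag as small as possible, make the other 7 as large as possible.
The other 7 can take up 7 × 289 = 2023 ≥ 606 − 56, so one bag can sit at its floor of 56.
Achievable: one at 56 and the other 7 totalling 550, which fits since 7 × 56 ≤ 550 ≤ 7 × 289.

56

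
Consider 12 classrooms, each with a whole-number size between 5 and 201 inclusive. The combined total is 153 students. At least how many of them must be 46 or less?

10

If only k of them are at most 46, the other 12 − k are at least 47, so the total is at least (12 − k)·47 + k·5.
This is ≤ 153, so (12 − k)·47 + 5k ≤ 153, which gives k ≥ 10.
Exactly 10 works: 10 values at 5 and 2 at 47 total 144; raise one of the low values by 9 (still ≤ 46) to hit 153.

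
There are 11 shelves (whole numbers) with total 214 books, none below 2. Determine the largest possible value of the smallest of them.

The average is 214/11 < 20, so some value is ≤ 19.
Equality holds with 6 values of 19 and 5 values of 20.

19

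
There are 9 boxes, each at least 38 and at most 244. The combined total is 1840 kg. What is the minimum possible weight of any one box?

38

Minimizing one value means maximizing the remaining 8.
The other 8 can take up 8 × 244 = 1952 ≥ 1840 − 38, so one box can sit at its floor of 38.
Achievable: one at 38 and the other 8 totalling 1802, which fits since 8 × 38 ≤ 1802 ≤ 8 × 244.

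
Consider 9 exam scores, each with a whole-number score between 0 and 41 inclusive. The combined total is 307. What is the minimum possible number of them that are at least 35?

Each value short of 35 is at most 34, costing at least 41 − 34 = 7 against the maximum total of 369.
We can afford to lose at most 369 − 307 = 62, so at most ⌊62/7⌋ = 8 fall short, and at least 1 are ≥ 35.
Exactly 1 works: 1 value at 41 and 8 at 34 total 313; lower one of the high values by 6 (still ≥ 35) to hit 307.

1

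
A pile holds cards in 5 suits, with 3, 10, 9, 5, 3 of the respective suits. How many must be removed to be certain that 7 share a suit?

24

In the worst case you take as many as possible of each suit without reaching 7: 3 + 6 + 6 + 5 + 3 = 23.
The next one must give 7 of some suit, so 23 + 1 = 24.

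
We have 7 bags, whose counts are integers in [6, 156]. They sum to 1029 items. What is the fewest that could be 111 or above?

If only k of them are at least 111, the other 7 − k are at most 110, so the total is at most k·156 + (7 − k)·110.
This must reach 1029, so k·156 + (7 − k)·110 ≥ 1029, giving k ≥ 6.
Exactly 6 works: 6 values at 156 and 1 at 110 total 1046; lower one of the high values by 17 (still ≥ 111) to hit 1029.

6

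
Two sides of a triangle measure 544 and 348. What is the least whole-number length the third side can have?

The third side must exceed |544 − 348| = 196.
The smallest integer above 196 is 197.

197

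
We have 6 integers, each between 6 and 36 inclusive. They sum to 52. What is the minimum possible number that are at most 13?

4

Each value above 13 is at least 14, contributing at least 14 − 6 = 8 above the floor 6.
The sum exceeds the floor total 36 by 16, so at most ⌊16/8⌋ = 2 exceed 13, and at least 4 are ≤ 13.
Exactly 4 works: 4 values at 6 and 2 at 14 total 52.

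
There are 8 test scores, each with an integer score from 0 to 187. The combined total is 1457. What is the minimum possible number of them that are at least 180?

4

Each value short of 180 is at most 179, costing at least 187 − 179 = 8 against the maximum total of 1496.
We can afford to lose at most 1496 − 1457 = 39, so at most ⌊39/8⌋ = 4 fall short, and at least 4 are ≥ 180.
Exactly 4 works: 4 values at 187 and 4 at 179 total 1464; lower one of the high values by 7 (still ≥ 180) to hit 1457.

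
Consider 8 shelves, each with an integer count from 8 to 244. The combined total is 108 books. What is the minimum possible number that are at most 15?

If only k of them are at most 15, the other 8 − k are at least 16, so the total is at least (8 − k)·16 + k·8.
This is ≤ 108, so (8 − k)·16 + 8k ≤ 108, which gives k ≥ 3.
Exactly 3 works: 3 values at 8 and 5 at 16 total 104; raise one of the low values by 4 (still ≤ 15) to hit 108.

3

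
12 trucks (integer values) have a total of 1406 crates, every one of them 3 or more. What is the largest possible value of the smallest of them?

117

The average is 1406/12 < 118, so some value is ≤ 117.
Achievable: 10 of them at 117 and 2 at 118 total 1406.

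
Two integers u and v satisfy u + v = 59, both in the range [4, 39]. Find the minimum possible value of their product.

780

uv = u(59 − u) is concave in u, so over [20, 39] it is minimized at an endpoint.
The extreme feasible split is u = 20, v = 39, giving uv = 780.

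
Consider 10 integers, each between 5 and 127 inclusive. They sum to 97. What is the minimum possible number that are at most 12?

5

Let j be the number exceeding 12. Then the total is ≥ 13·j + 5·(10 − j) = 50 + 8j.
So 8j ≤ 47 and j ≤ 5; hence at least 10 − 5 = 5 are ≤ 12.
Exactly 5 works: 5 values at 5 and 5 at 13 total 90; raise one of the low values by 7 (still ≤ 12) to hit 97.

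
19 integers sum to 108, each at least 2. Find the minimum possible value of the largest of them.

The 19 values sum to 108, so their maximum is at least ⌈108/19⌉ = 6.
Equality holds with 13 values of 6 and 6 values of 5.

6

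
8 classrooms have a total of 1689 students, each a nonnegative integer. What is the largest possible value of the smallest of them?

211

The 8 values sum to 1689, so their minimum is at most ⌊1689/8⌋ = 211.
Taking 7 copies of 211 and 1 copy of 212 gives exactly 1689, so 211 is attained.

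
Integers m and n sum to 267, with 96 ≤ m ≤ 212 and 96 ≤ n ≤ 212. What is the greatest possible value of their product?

mn = m(267 − m) is maximized when m is as near 267/2 as the bounds allow.
Taking m = 133 and n = 134 (both in [96, 212]) gives mn = 17822.

17822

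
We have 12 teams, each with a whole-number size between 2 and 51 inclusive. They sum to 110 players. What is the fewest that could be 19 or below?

8

Let j be the number exceeding 19. Then the total is ≥ 20·j + 2·(12 − j) = 24 + 18j.
So 18j ≤ 86 and j ≤ 4; hence at least 12 − 4 = 8 are ≤ 19.
Exactly 8 works: 8 values at 2 and 4 at 20 total 96; raise one of the low values by 14 (still ≤ 19) to hit 110.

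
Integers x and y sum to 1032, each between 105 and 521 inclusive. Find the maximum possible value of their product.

For a fixed sum, the product xy is largest when x and y are as close as possible.
Taking x = 516 and y = 516 (both in [105, 521]) gives xy = 266256.

266256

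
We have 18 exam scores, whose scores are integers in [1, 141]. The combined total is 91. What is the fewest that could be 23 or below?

15

Let j be the number exceeding 23. Then the total is ≥ 24·j + 1·(18 − j) = 18 + 23j.
So 23j ≤ 73 and j ≤ 3; hence at least 18 − 3 = 15 are ≤ 23.
Exactly 15 works: 15 values at 1 and 3 at 24 total 87; raise one of the low values by 4 (still ≤ 23) to hit 91.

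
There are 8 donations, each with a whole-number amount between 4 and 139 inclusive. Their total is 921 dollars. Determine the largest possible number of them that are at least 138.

If k of the values are ≥ 138, the total is ≥ 138k + 4(8 − k).
Setting 138k + 4(8 − k) ≤ 921 gives 134k ≤ 889, so k ≤ 6.
k = 6 is achieved by 6 values at 138 and 2 at 4, total 836; add 85 to one value (staying below 138) to reach 921.

6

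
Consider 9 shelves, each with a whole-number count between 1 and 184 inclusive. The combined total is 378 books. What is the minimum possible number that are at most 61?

3

Each value above 61 is at least 62, contributing at least 62 − 1 = 61 above the floor 1.
The sum exceeds the floor total 9 by 369, so at most ⌊369/61⌋ = 6 exceed 61, and at least 3 are ≤ 61.
Exactly 3 works: 3 values at 1 and 6 at 62 total 375; raise one of the low values by 3 (still ≤ 61) to hit 378.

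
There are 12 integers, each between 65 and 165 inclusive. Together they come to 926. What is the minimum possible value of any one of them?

65

Minimizing one value means maximizing the remaining 11.
The other 11 can take up 11 × 165 = 1815 ≥ 926 − 65, so one integer can sit at its floor of 65.
Achievable: one at 65 and the other 11 totalling 861, which fits since 11 × 65 ≤ 861 ≤ 11 × 165.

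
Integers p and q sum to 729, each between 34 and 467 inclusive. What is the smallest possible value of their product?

For a fixed sum, pq is smallest when p and q are as far apart as possible.
At the endpoint p = 262, q = 729 − 262 = 467, so pq = 262 × 467 = 122354.

122354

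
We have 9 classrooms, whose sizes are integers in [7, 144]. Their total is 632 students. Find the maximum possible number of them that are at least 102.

If k of the values are ≥ 102, the total is ≥ 102k + 7(9 − k).
Setting 102k + 7(9 − k) ≤ 632 gives 95k ≤ 569, so k ≤ 5.
k = 5 is achieved by 5 values at 102 and 4 at 7, total 538; add 94 to one value (staying below 102) to reach 632.

5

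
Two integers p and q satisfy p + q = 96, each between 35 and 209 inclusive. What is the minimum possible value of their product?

2135

pq = p(96 − p) is concave in p, so over [35, 61] it is minimized at an endpoint.
The extreme feasible split is p = 35, q = 61, giving pq = 2135.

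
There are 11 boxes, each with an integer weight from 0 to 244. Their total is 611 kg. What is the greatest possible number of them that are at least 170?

With k values at 170 or above and the rest at least 0, the sum is at least 0 + 170k.
Since the sum is 611, we need 170k ≤ 611, i.e. k ≤ 3.
k = 3 is achieved by 3 values at 170 and 8 at 0, total 510; add 101 to one value (staying below 170) to reach 611.

3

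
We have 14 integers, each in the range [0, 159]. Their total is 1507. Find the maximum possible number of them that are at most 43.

Suppose k of them are at most 43. Those contribute at most 43 each and the rest at most 159 each.
So the total is at most 43k + 159(14 − k) = 2226 − 116k. This must still be ≥ 1507, so k ≤ 6.
k = 6 is achieved by 6 values at 43 and 8 at 159, total 1530; lower one of the 159's by 23 (still > 43) to reach 1507.

6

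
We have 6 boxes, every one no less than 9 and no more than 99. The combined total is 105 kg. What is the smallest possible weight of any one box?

9

To make one box as small as possible, make the other 5 as large as possible.
The other 5 can take up 5 × 99 = 495 ≥ 105 − 9, so one box can sit at its floor of 9.
Achievable: one at 9 and the other 5 totalling 96, which fits since 5 × 9 ≤ 96 ≤ 5 × 99.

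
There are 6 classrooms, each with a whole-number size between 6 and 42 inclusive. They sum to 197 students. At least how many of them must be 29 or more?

3

If only k of them are at least 29, the other 6 − k are at most 28, so the total is at most k·42 + (6 − k)·28.
This must reach 197, so k·42 + (6 − k)·28 ≥ 197, giving k ≥ 3.
Exactly 3 works: 3 values at 42 and 3 at 28 total 210; lower one of the high values by 13 (still ≥ 29) to hit 197.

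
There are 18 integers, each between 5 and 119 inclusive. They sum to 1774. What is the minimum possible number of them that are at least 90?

6

Suppose at most 18 − j of them reach 90; then j values are ≤ 89 and the rest ≤ 119.
The total is then ≤ 89·j + 119·(18 − j) = 2142 − 30j. For this to be ≥ 1774 we need j ≤ 12, so at least 18 − 12 = 6 must reach 90.
Exactly 6 works: 6 values at 119 and 12 at 89 total 1782; lower one of the high values by 8 (still ≥ 90) to hit 1774.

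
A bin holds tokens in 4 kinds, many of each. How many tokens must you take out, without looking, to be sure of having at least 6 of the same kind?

21

You could draw 5 of every kind without reaching 6 of any — 20 in all.
One more forces 6 of some kind, so 20 + 1 = 21.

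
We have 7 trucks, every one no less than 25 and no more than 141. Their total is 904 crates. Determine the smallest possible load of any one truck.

To make one truck as small as possible, make the other 6 as large as possible.
The other 6 contribute at most 6 × 141 = 846, leaving at least 904 − 846 = 58.
Since 58 ≥ 25, this is achievable: one at 58 and 6 at 141.

58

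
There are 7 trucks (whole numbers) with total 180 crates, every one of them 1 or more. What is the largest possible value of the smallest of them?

The 7 values sum to 180, so their minimum is at most ⌊180/7⌋ = 25.
Achievable: 2 of them at 25 and 5 at 26 total 180.

25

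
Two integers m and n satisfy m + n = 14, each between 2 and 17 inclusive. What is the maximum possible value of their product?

49

For a fixed sum, the product mn is largest when m and n are as close as possible.
Taking m = 7 and n = 7 (both in [2, 17]) gives mn = 49.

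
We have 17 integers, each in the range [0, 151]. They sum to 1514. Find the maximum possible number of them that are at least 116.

Suppose k of them are at least 116. Those contribute at least 116 each and the other 17 − k at least 0 each.
So the total is at least 116k + 0(17 − k) = 0 + 116k. This must be ≤ 1514, giving k ≤ 13.
k = 13 is achieved by 13 values at 116 and 4 at 0, total 1508; add 6 to one value (staying below 116) to reach 1514.

13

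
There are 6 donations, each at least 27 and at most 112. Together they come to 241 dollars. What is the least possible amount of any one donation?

27

To make one donation as small as possible, make the other 5 as large as possible.
The other 5 can take up 5 × 112 = 560 ≥ 241 − 27, so one donation can sit at its floor of 27.
Achievable: one at 27 and the other 5 totalling 214, which fits since 5 × 27 ≤ 214 ≤ 5 × 112.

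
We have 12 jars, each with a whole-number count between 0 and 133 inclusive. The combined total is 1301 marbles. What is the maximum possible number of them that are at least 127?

If k of the values are ≥ 127, the total is ≥ 127k + 0(12 − k).
Setting 127k + 0(12 − k) ≤ 1301 gives 127k ≤ 1301, so k ≤ 10.
k = 10 is achieved by 10 values at 127 and 2 at 0, total 1270; add 31 to one value (staying below 127) to reach 1301.

10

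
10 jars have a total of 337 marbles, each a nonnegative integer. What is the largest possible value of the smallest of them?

33

The average is 337/10 < 34, so some value is ≤ 33.
Equality holds with 3 values of 33 and 7 values of 34.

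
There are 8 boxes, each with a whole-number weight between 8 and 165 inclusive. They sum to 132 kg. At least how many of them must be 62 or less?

If only k of them are at most 62, the other 8 − k are at least 63, so the total is at least (8 − k)·63 + k·8.
This is ≤ 132, so (8 − k)·63 + 8k ≤ 132, which gives k ≥ 7.
Exactly 7 works: 7 values at 8 and 1 at 63 total 119; raise one of the low values by 13 (still ≤ 62) to hit 132.

7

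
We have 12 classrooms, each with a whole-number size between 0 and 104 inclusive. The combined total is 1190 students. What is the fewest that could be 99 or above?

Suppose at most 12 − j of them reach 99; then j values are ≤ 98 and the rest ≤ 104.
The total is then ≤ 98·j + 104·(12 − j) = 1248 − 6j. For this to be ≥ 1190 we need j ≤ 9, so at least 12 − 9 = 3 must reach 99.
Exactly 3 works: 3 values at 104 and 9 at 98 total 1194; lower one of the high values by 4 (still ≥ 99) to hit 1190.

3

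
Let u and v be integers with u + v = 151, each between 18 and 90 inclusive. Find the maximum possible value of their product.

For a fixed sum, the product uv is largest when u and v are as close as possible.
Taking u = 75 and v = 76 (both in [18, 90]) gives uv = 5700.

5700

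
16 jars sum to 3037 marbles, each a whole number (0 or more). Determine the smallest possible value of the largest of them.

The average is 3037/16 > 189, so not all 16 can be 189 or less; the largest is ≥ 190.
Taking 3 copies of 189 and 13 copies of 190 gives exactly 3037, so 190 is attained.

190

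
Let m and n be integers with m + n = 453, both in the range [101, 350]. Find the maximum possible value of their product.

51302

For a fixed sum, the product mn is largest when m and n are as close as possible.
Taking m = 226 and n = 227 (both in [101, 350]) gives mn = 51302.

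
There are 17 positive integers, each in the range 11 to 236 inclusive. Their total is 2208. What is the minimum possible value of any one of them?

11

Minimizing one value means maximizing the remaining 16.
The other 16 can take up 16 × 236 = 3776 ≥ 2208 − 11, so one integer can sit at its floor of 11.
Achievable: one at 11 and the other 16 totalling 2197, which fits since 16 × 11 ≤ 2197 ≤ 16 × 236.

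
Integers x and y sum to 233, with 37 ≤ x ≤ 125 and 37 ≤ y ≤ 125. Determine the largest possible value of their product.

13572

With x + y fixed, xy peaks when the two are closest together.
Taking x = 116 and y = 117 (both in [37, 125]) gives xy = 13572.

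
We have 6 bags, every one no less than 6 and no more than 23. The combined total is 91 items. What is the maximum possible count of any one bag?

To make one bag as large as possible, make the other 5 as small as possible.
The other 5 contribute at least 5 × 6 = 30, leaving at most 91 − 30 = 61.
But each bag is capped at 23, so the maximum is 23.
Achievable: one at 23 and the other 5 totalling 68, which fits since 5 × 6 ≤ 68 ≤ 5 × 23.

23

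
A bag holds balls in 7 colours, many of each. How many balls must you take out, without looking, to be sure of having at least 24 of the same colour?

In the worst case you draw 23 of each of the 7 colours: 7 × 23 = 161.
One more forces 24 of some colour, so 161 + 1 = 162.

162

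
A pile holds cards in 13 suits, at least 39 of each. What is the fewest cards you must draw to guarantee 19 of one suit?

In the worst case you draw 18 of each of the 13 suits: 13 × 18 = 234.
One more forces 19 of some suit, so 234 + 1 = 235.

235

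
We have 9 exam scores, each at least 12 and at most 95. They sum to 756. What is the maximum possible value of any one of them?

To make one score as large as possible, make the other 8 as small as possible.
The other 8 contribute at least 8 × 12 = 96, leaving at most 756 − 96 = 660.
But each score is capped at 95, so the maximum is 95.
Achievable: one at 95 and the other 8 totalling 661, which fits since 8 × 12 ≤ 661 ≤ 8 × 95.

95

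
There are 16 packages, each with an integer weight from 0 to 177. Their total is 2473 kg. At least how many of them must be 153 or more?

Suppose at most 16 − j of them reach 153; then j values are ≤ 152 and the rest ≤ 177.
The total is then ≤ 152·j + 177·(16 − j) = 2832 − 25j. For this to be ≥ 2473 we need j ≤ 14, so at least 16 − 14 = 2 must reach 153.
Exactly 2 works: 2 values at 177 and 14 at 152 total 2482; lower one of the high values by 9 (still ≥ 153) to hit 2473.

2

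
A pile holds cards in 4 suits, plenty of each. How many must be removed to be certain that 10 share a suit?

In the worst case you draw 9 of each of the 4 suits: 4 × 9 = 36.
One more forces 10 of some suit, so 36 + 1 = 37.

37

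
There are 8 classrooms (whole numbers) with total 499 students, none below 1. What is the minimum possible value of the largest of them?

63

The 8 values sum to 499, so their maximum is at least ⌈499/8⌉ = 63.
Achievable: 3 of them at 63 and 5 at 62 total 499.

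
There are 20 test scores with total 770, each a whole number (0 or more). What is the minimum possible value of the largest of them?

Some value must be at least ⌈770/20⌉ = 39, since 20 × 38 = 760 < 770.
Taking 10 copies of 38 and 10 copies of 39 gives exactly 770, so 39 is attained.

39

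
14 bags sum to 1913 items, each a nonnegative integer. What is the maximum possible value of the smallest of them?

If every one of the 14 were at least 137, the total would be at least 14 × 137 = 1918 > 1913.
Equality holds with 5 values of 136 and 9 values of 137.

136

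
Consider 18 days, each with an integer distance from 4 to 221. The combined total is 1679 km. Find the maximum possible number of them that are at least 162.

10

Suppose k of them are at least 162. Those contribute at least 162 each and the other 18 − k at least 4 each.
So the total is at least 162k + 4(18 − k) = 72 + 158k. This must be ≤ 1679, giving k ≤ 10.
k = 10 is achieved by 10 values at 162 and 8 at 4, total 1652; add 27 to one value (staying below 162) to reach 1679.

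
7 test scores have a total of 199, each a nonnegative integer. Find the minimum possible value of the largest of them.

Some value must be at least ⌈199/7⌉ = 29, since 7 × 28 = 196 < 199.
Achievable: 3 of them at 29 and 4 at 28 total 199.

29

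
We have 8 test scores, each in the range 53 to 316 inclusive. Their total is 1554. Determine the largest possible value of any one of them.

Maximizing one value means minimizing the remaining 7.
The other 7 contribute at least 7 × 53 = 371, leaving at most 1554 − 371 = 1183.
But each score is capped at 316, so the maximum is 316.
Achievable: one at 316 and the other 7 totalling 1238, which fits since 7 × 53 ≤ 1238 ≤ 7 × 316.

316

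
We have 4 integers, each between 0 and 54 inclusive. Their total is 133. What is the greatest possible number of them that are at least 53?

If k of the values are ≥ 53, the total is ≥ 53k + 0(4 − k).
Setting 53k + 0(4 − k) ≤ 133 gives 53k ≤ 133, so k ≤ 2.
k = 2 is achieved by 2 values at 53 and 2 at 0, total 106; add 27 to one value (staying below 53) to reach 133.

2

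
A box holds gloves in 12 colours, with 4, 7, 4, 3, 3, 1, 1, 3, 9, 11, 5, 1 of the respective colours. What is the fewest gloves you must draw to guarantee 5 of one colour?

37

In the worst case you take as many as possible of each colour without reaching 5: 4 + 4 + 4 + 3 + 3 + 1 + 1 + 3 + 4 + 4 + 4 + 1 = 36.
The next one must give 5 of some colour, so 36 + 1 = 37.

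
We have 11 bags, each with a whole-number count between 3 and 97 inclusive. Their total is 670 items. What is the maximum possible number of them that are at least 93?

7

Suppose k of them are at least 93. Those contribute at least 93 each and the other 11 − k at least 3 each.
So the total is at least 93k + 3(11 − k) = 33 + 90k. This must be ≤ 670, giving k ≤ 7.
k = 7 is achieved by 7 values at 93 and 4 at 3, total 663; add 7 to one value (staying below 93) to reach 670.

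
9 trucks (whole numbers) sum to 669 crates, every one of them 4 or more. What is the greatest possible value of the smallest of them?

74

If every one of the 9 were at least 75, the total would be at least 9 × 75 = 675 > 669.
Achievable: 6 of them at 74 and 3 at 75 total 669.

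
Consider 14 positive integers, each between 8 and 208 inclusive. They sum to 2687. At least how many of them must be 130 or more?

Each value short of 130 is at most 129, costing at least 208 − 129 = 79 against the maximum total of 2912.
We can afford to lose at most 2912 − 2687 = 225, so at most ⌊225/79⌋ = 2 fall short, and at least 12 are ≥ 130.
Exactly 12 works: 12 values at 208 and 2 at 129 total 2754; lower one of the high values by 67 (still ≥ 130) to hit 2687.

12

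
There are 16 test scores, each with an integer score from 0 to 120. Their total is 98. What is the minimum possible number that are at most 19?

Each value above 19 is at least 20, contributing at least 20 − 0 = 20 above the floor 0.
The sum exceeds the floor total 0 by 98, so at most ⌊98/20⌋ = 4 exceed 19, and at least 12 are ≤ 19.
Exactly 12 works: 12 values at 0 and 4 at 20 total 80; raise one of the low values by 18 (still ≤ 19) to hit 98.

12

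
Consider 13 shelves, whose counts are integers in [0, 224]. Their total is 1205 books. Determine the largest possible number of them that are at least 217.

5

With k values at 217 or above and the rest at least 0, the sum is at least 0 + 217k.
Since the sum is 1205, we need 217k ≤ 1205, i.e. k ≤ 5.
k = 5 is achieved by 5 values at 217 and 8 at 0, total 1085; add 120 to one value (staying below 217) to reach 1205.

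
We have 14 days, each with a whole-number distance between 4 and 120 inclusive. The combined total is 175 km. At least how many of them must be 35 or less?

11

Each value above 35 is at least 36, contributing at least 36 − 4 = 32 above the floor 4.
The sum exceeds the floor total 56 by 119, so at most ⌊119/32⌋ = 3 exceed 35, and at least 11 are ≤ 35.
Exactly 11 works: 11 values at 4 and 3 at 36 total 152; raise one of the low values by 23 (still ≤ 35) to hit 175.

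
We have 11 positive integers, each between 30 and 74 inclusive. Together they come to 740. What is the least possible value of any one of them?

30

Minimizing one value means maximizing the remaining 10.
The other 10 can take up 10 × 74 = 740 ≥ 740 − 30, so one integer can sit at its floor of 30.
Achievable: one at 30 and the other 10 totalling 710, which fits since 10 × 30 ≤ 710 ≤ 10 × 74.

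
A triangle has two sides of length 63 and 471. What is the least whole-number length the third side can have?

The third side must exceed |63 − 471| = 408.
The smallest integer above 408 is 409.

409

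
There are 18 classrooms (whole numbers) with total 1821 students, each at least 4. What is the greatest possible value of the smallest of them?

If every one of the 18 were at least 102, the total would be at least 18 × 102 = 1836 > 1821.
Achievable: 15 of them at 101 and 3 at 102 total 1821.

101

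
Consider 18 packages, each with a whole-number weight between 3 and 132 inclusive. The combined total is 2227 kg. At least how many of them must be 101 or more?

14

If only k of them are at least 101, the other 18 − k are at most 100, so the total is at most k·132 + (18 − k)·100.
This must reach 2227, so k·132 + (18 − k)·100 ≥ 2227, giving k ≥ 14.
Exactly 14 works: 14 values at 132 and 4 at 100 total 2248; lower one of the high values by 21 (still ≥ 101) to hit 2227.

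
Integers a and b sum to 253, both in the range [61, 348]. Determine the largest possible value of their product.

16002

With a + b fixed, ab peaks when the two are closest together.
Taking a = 126 and b = 127 (both in [61, 348]) gives ab = 16002.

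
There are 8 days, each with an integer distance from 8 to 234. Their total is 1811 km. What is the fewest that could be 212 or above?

Each value short of 212 is at most 211, costing at least 234 − 211 = 23 against the maximum total of 1872.
We can afford to lose at most 1872 − 1811 = 61, so at most ⌊61/23⌋ = 2 fall short, and at least 6 are ≥ 212.
Exactly 6 works: 6 values at 234 and 2 at 211 total 1826; lower one of the high values by 15 (still ≥ 212) to hit 1811.

6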